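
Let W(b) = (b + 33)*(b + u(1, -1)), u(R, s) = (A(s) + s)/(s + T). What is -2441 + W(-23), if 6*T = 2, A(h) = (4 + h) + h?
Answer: -2686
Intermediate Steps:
A(h) = 4 + 2*h
T = ⅓ (T = (⅙)*2 = ⅓ ≈ 0.33333)
u(R, s) = (4 + 3*s)/(⅓ + s) (u(R, s) = ((4 + 2*s) + s)/(s + ⅓) = (4 + 3*s)/(⅓ + s))
W(b) = (33 + b)*(-3/2 + b) (W(b) = (b + 33)*(b + 3*(4 + 3*(-1))/(1 + 3*(-1))) = (33 + b)*(b + 3*(4 - 3)/(1 - 3)) = (33 + b)*(b + 3*1/(-2)) = (33 + b)*(b + 3*(-½)*1) = (33 + b)*(b - 3/2) = (33 + b)*(-3/2 + b))
-2441 + W(-23) = -2441 + (-99/2 + (-23)² + (63/2)*(-23)) = -2441 + (-99/2 + 529 - 1449/2) = -2441 - 245 = -2686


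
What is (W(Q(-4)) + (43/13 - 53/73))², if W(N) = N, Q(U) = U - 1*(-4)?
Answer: 6002500/900601 ≈ 6.6650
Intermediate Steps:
Q(U) = 4 + U (Q(U) = U + 4 = 4 + U)
(W(Q(-4)) + (43/13 - 53/73))² = ((4 - 4) + (43/13 - 53/73))² = (0 + (43*(1/13) - 53*1/73))² = (0 + (43/13 - 53/73))² = (0 + 2450/949)² = (2450/949)² = 6002500/900601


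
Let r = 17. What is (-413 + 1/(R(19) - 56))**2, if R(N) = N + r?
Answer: 68244121/400 ≈ 1.7061e+5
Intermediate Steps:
R(N) = 17 + N (R(N) = N + 17 = 17 + N)
(-413 + 1/(R(19) - 56))**2 = (-413 + 1/((17 + 19) - 56))**2 = (-413 + 1/(36 - 56))**2 = (-413 + 1/(-20))**2 = (-413 - 1/20)**2 = (-8261/20)**2 = 68244121/400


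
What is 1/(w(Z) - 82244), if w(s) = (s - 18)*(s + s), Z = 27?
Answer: -1/81758 ≈ -1.2231e-5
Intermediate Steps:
w(s) = 2*s*(-18 + s) (w(s) = (-18 + s)*(2*s) = 2*s*(-18 + s))
1/(w(Z) - 82244) = 1/(2*27*(-18 + 27) - 82244) = 1/(2*27*9 - 82244) = 1/(486 - 82244) = 1/(-81758) = -1/81758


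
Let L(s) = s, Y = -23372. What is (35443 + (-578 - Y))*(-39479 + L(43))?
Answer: -2296634332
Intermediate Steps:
(35443 + (-578 - Y))*(-39479 + L(43)) = (35443 + (-578 - 1*(-23372)))*(-39479 + 43) = (35443 + (-578 + 23372))*(-39436) = (35443 + 22794)*(-39436) = 58237*(-39436) = -2296634332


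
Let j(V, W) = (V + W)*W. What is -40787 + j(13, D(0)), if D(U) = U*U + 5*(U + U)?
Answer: -40787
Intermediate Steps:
D(U) = U² + 10*U (D(U) = U² + 5*(2*U) = U² + 10*U)
j(V, W) = W*(V + W)
-40787 + j(13, D(0)) = -40787 + (0*(10 + 0))*(13 + 0*(10 + 0)) = -40787 + (0*10)*(13 + 0*10) = -40787 + 0*(13 + 0) = -40787 + 0*13 = -40787 + 0 = -40787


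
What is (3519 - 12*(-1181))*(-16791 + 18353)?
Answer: 27633342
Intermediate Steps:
(3519 - 12*(-1181))*(-16791 + 18353) = (3519 + 14172)*1562 = 17691*1562 = 27633342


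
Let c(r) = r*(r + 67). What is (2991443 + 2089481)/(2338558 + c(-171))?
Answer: 2540462/1178171 ≈ 2.1563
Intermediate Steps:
c(r) = r*(67 + r)
(2991443 + 2089481)/(2338558 + c(-171)) = (2991443 + 2089481)/(2338558 - 171*(67 - 171)) = 5080924/(2338558 - 171*(-104)) = 5080924/(2338558 + 17784) = 5080924/2356342 = 5080924*(1/2356342) = 2540462/1178171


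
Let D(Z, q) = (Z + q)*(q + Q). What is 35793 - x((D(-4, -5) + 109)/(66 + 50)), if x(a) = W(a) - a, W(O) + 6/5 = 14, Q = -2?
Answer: 5188344/145 ≈ 35782.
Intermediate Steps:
W(O) = 64/5 (W(O) = -6/5 + 14 = 64/5)
D(Z, q) = (-2 + q)*(Z + q) (D(Z, q) = (Z + q)*(q - 2) = (Z + q)*(-2 + q) = (-2 + q)*(Z + q))
x(a) = 64/5 - a
35793 - x((D(-4, -5) + 109)/(66 + 50)) = 35793 - (64/5 - (((-5)² - 2*(-4) - 2*(-5) - 4*(-5)) + 109)/(66 + 50)) = 35793 - (64/5 - ((25 + 8 + 10 + 20) + 109)/116) = 35793 - (64/5 - (63 + 109)/116) = 35793 - (64/5 - 172/116) = 35793 - (64/5 - 1*43/29) = 35793 - (64/5 - 43/29) = 35793 - 1*1641/145 = 35793 - 1641/145 = 5188344/145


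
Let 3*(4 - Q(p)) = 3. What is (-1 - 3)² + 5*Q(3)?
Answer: 31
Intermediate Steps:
Q(p) = 3 (Q(p) = 4 - ⅓*3 = 4 - 1 = 3)
(-1 - 3)² + 5*Q(3) = (-1 - 3)² + 5*3 = (-4)² + 15 = 16 + 15 = 31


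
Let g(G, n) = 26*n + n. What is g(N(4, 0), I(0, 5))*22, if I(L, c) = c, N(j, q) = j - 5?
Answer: 2970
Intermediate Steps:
N(j, q) = -5 + j
g(G, n) = 27*n
g(N(4, 0), I(0, 5))*22 = (27*5)*22 = 135*22 = 2970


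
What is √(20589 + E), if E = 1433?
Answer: 11*√182 ≈ 148.40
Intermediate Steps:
√(20589 + E) = √(20589 + 1433) = √22022 = 11*√182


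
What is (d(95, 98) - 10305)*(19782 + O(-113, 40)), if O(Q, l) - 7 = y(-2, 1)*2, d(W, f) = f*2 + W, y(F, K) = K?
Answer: -198187074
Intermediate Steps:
d(W, f) = W + 2*f (d(W, f) = 2*f + W = W + 2*f)
O(Q, l) = 9 (O(Q, l) = 7 + 1*2 = 7 + 2 = 9)
(d(95, 98) - 10305)*(19782 + O(-113, 40)) = ((95 + 2*98) - 10305)*(19782 + 9) = ((95 + 196) - 10305)*19791 = (291 - 10305)*19791 = -10014*19791 = -198187074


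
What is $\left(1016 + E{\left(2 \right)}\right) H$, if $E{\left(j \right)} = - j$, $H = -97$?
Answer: $-98358$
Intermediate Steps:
$\left(1016 + E{\left(2 \right)}\right) H = \left(1016 - 2\right) \left(-97\right) = 1014 \left(-97\right) = -98358$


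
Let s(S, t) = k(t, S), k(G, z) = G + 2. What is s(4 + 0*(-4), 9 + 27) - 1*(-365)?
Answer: 403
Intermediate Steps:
k(G, z) = 2 + G
s(S, t) = 2 + t
s(4 + 0*(-4), 9 + 27) - 1*(-365) = (2 + (9 + 27)) - 1*(-365) = (2 + 36) + 365 = 38 + 365 = 403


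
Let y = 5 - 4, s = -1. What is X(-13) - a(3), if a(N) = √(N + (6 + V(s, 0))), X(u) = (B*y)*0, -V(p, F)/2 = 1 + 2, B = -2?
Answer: -√3 ≈ -1.7320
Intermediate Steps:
y = 1
V(p, F) = -6 (V(p, F) = -2*(1 + 2) = -2*3 = -6)
X(u) = 0 (X(u) = -2*1*0 = -2*0 = 0)
a(N) = √N (a(N) = √(N + (6 - 6)) = √(N + 0) = √N)
X(-13) - a(3) = 0 - √3 = -√3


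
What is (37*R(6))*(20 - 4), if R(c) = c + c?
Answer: 7104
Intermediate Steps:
R(c) = 2*c
(37*R(6))*(20 - 4) = (37*(2*6))*(20 - 4) = (37*12)*16 = 444*16 = 7104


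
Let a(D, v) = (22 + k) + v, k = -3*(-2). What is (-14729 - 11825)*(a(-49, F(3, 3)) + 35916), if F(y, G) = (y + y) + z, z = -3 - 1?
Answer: -954510084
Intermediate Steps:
z = -4
F(y, G) = -4 + 2*y (F(y, G) = (y + y) - 4 = 2*y - 4 = -4 + 2*y)
k = 6
a(D, v) = 28 + v (a(D, v) = (22 + 6) + v = 28 + v)
(-14729 - 11825)*(a(-49, F(3, 3)) + 35916) = (-14729 - 11825)*((28 + (-4 + 2*3)) + 35916) = -26554*((28 + (-4 + 6)) + 35916) = -26554*((28 + 2) + 35916) = -26554*(30 + 35916) = -26554*35946 = -954510084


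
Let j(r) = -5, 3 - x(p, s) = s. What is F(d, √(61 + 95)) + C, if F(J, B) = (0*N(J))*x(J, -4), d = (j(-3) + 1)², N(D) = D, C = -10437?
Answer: -10437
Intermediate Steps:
x(p, s) = 3 - s
d = 16 (d = (-5 + 1)² = (-4)² = 16)
F(J, B) = 0 (F(J, B) = (0*J)*(3 - 1*(-4)) = 0*(3 + 4) = 0*7 = 0)
F(d, √(61 + 95)) + C = 0 - 10437 = -10437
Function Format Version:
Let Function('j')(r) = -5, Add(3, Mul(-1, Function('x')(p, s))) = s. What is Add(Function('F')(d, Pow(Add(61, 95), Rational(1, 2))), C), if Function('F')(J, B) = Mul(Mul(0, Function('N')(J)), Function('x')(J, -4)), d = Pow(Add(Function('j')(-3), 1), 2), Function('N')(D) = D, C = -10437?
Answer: -10437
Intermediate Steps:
Function('x')(p, s) = Add(3, Mul(-1, s))
d = 16 (d = Pow(Add(-5, 1), 2) = Pow(-4, 2) = 16)
Function('F')(J, B) = 0 (Function('F')(J, B) = Mul(Mul(0, J), Add(3, Mul(-1, -4))) = Mul(0, Add(3, 4)) = Mul(0, 7) = 0)
Add(Function('F')(d, Pow(Add(61, 95), Rational(1, 2))), C) = Add(0, -10437) = -10437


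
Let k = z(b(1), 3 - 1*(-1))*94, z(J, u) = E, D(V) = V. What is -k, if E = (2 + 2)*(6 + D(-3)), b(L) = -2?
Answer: -1128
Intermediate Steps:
E = 12 (E = (2 + 2)*(6 - 3) = 4*3 = 12)
z(J, u) = 12
k = 1128 (k = 12*94 = 1128)
-k = -1*1128 = -1128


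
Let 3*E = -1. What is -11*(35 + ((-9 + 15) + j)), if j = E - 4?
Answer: -1210/3 ≈ -403.33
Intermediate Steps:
E = -1/3 (E = (1/3)*(-1) = -1/3 ≈ -0.33333)
j = -13/3 (j = -1/3 - 4 = -13/3 ≈ -4.3333)
-11*(35 + ((-9 + 15) + j)) = -11*(35 + ((-9 + 15) - 13/3)) = -11*(35 + (6 - 13/3)) = -11*(35 + 5/3) = -11*110/3 = -1210/3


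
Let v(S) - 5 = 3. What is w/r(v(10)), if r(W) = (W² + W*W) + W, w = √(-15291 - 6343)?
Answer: I*√21634/136 ≈ 1.0815*I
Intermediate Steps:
v(S) = 8 (v(S) = 5 + 3 = 8)
w = I*√21634 (w = √(-21634) = I*√21634 ≈ 147.08*I)
r(W) = W + 2*W² (r(W) = (W² + W²) + W = 2*W² + W = W + 2*W²)
w/r(v(10)) = (I*√21634)/((8*(1 + 2*8))) = (I*√21634)/((8*(1 + 16))) = (I*√21634)/((8*17)) = (I*√21634)/136 = (I*√21634)*(1/136) = I*√21634/136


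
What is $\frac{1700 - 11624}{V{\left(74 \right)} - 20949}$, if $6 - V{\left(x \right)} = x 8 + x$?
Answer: $\frac{3308}{7203} \approx 0.45925$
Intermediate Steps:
$V{\left(x \right)} = 6 - 9 x$ ($V{\left(x \right)} = 6 - \left(x 8 + x\right) = 6 - \left(8 x + x\right) = 6 - 9 x$)
$\frac{1700 - 11624}{V{\left(74 \right)} - 20949} = \frac{1700 - 11624}{\left(6 - 666\right) - 20949} = - \frac{9924}{\left(6 - 666\right) - 20949} = - \frac{9924}{-660 - 20949} = - \frac{9924}{-21609} = \left(-9924\right) \left(- \frac{1}{21609}\right) = \frac{3308}{7203}$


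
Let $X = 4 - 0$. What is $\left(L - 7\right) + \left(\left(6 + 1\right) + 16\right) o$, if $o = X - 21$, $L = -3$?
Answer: $-401$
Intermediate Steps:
$X = 4$ ($X = 4 + 0 = 4$)
$o = -17$ ($o = 4 - 21 = -17$)
$\left(L - 7\right) + \left(\left(6 + 1\right) + 16\right) o = \left(-3 - 7\right) + \left(\left(6 + 1\right) + 16\right) \left(-17\right) = \left(-3 - 7\right) + \left(7 + 16\right) \left(-17\right) = -10 + 23 \left(-17\right) = -10 - 391 = -401$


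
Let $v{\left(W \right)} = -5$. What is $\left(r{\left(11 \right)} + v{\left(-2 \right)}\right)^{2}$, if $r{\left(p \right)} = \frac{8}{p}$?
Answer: $\frac{2209}{121} \approx 18.256$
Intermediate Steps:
$\left(r{\left(11 \right)} + v{\left(-2 \right)}\right)^{2} = \left(\frac{8}{11} - 5\right)^{2} = \left(- \frac{47}{11}\right)^{2} = \frac{2209}{121}$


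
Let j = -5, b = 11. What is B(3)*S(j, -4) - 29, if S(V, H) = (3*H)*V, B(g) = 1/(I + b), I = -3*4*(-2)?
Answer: -191/7 ≈ -27.286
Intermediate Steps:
I = 24 (I = -12*(-2) = 24)
B(g) = 1/35 (B(g) = 1/(24 + 11) = 1/35)
S(V, H) = 3*H*V
B(3)*S(j, -4) - 29 = (3*(-4)*(-5))/35 - 29 = (1/35)*60 - 29 = 12/7 - 29 = -191/7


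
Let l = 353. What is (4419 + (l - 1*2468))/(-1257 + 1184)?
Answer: -2304/73 ≈ -31.562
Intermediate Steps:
(4419 + (l - 1*2468))/(-1257 + 1184) = (4419 + (353 - 1*2468))/(-1257 + 1184) = (4419 + (353 - 2468))/(-73) = (4419 - 2115)*(-1/73) = 2304*(-1/73) = -2304/73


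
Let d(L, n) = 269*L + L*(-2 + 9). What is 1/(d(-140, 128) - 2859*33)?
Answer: -1/132987 ≈ -7.5195e-6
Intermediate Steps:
d(L, n) = 276*L (d(L, n) = 269*L + L*7 = 269*L + 7*L = 276*L)
1/(d(-140, 128) - 2859*33) = 1/(276*(-140) - 2859*33) = 1/(-38640 - 94347) = 1/(-132987) = -1/132987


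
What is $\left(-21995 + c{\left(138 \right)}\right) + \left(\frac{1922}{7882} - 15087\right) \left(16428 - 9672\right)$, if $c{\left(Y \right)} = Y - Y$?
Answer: $- \frac{713636837}{7} \approx -1.0195 \cdot 10^{8}$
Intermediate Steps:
$c{\left(Y \right)} = 0$
$\left(-21995 + c{\left(138 \right)}\right) + \left(\frac{1922}{7882} - 15087\right) \left(16428 - 9672\right) = \left(-21995 + 0\right) + \left(\frac{1922}{7882} - 15087\right) \left(16428 - 9672\right) = -21995 + \left(1922 \cdot \frac{1}{7882} - 15087\right) 6756 = -21995 + \left(\frac{961}{3941} - 15087\right) 6756 = -21995 - \frac{713482872}{7} = - \frac{713636837}{7}$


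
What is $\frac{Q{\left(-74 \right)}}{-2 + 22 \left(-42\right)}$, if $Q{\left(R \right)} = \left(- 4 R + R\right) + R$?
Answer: $- \frac{74}{463} \approx -0.15983$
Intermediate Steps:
$Q{\left(R \right)} = - 2 R$ ($Q{\left(R \right)} = - 3 R + R = - 2 R$)
$\frac{Q{\left(-74 \right)}}{-2 + 22 \left(-42\right)} = \frac{\left(-2\right) \left(-74\right)}{-2 + 22 \left(-42\right)} = \frac{148}{-2 - 924} = \frac{148}{-926} = 148 \left(- \frac{1}{926}\right) = - \frac{74}{463}$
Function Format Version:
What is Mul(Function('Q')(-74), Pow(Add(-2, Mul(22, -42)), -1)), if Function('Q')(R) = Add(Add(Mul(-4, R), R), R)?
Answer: Rational(-74, 463) ≈ -0.15983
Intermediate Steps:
Function('Q')(R) = Mul(-2, R) (Function('Q')(R) = Add(Mul(-3, R), R) = Mul(-2, R))
Mul(Function('Q')(-74), Pow(Add(-2, Mul(22, -42)), -1)) = Mul(Mul(-2, -74), Pow(Add(-2, Mul(22, -42)), -1)) = Mul(148, Pow(Add(-2, -924), -1)) = Mul(148, Pow(-926, -1)) = Mul(148, Rational(-1, 926)) = Rational(-74, 463)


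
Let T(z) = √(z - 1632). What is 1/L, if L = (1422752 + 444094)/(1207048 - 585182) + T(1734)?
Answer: -96744004553/2996671070983 + 96679330489*√102/8990013212949 ≈ 0.076327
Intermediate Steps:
T(z) = √(-1632 + z)
L = 933423/310933 + √102 (L = (1422752 + 444094)/(1207048 - 585182) + √(-1632 + 1734) = 1866846/621866 + √102 = 1866846*(1/621866) + √102 = 933423/310933 + √102 ≈ 13.102)
1/L = 1/(933423/310933 + √102)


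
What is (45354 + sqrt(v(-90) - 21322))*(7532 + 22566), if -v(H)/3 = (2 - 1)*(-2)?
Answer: 1365064692 + 4394308*I ≈ 1.3651e+9 + 4.3943e+6*I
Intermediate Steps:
v(H) = 6 (v(H) = -3*(2 - 1)*(-2) = -3*(-2) = 6)
(45354 + sqrt(v(-90) - 21322))*(7532 + 22566) = (45354 + sqrt(6 - 21322))*(7532 + 22566) = (45354 + sqrt(-21316))*30098 = (45354 + 146*I)*30098 = 1365064692 + 4394308*I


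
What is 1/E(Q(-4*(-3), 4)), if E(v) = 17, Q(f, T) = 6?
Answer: 1/17 ≈ 0.058824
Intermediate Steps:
1/E(Q(-4*(-3), 4)) = 1/17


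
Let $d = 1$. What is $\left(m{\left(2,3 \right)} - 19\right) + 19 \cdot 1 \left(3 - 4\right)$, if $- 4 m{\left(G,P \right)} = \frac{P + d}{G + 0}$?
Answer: $- \frac{77}{2} \approx -38.5$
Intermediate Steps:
$m{\left(G,P \right)} = - \frac{1 + P}{4 G}$ ($m{\left(G,P \right)} = - \frac{\left(P + 1\right) \frac{1}{G + 0}}{4} = - \frac{\left(1 + P\right) \frac{1}{G}}{4} = - \frac{\frac{1}{G} \left(1 + P\right)}{4} = - \frac{1 + P}{4 G}$)
$\left(m{\left(2,3 \right)} - 19\right) + 19 \cdot 1 \left(3 - 4\right) = \left(\frac{-1 - 3}{4 \cdot 2} - 19\right) + 19 \cdot 1 \left(3 - 4\right) = \left(\frac{1}{4} \cdot \frac{1}{2} \left(-1 - 3\right) - 19\right) + 19 \cdot 1 \left(-1\right) = \left(\frac{1}{4} \cdot \frac{1}{2} \left(-4\right) - 19\right) + 19 \left(-1\right) = \left(- \frac{1}{2} - 19\right) - 19 = - \frac{39}{2} - 19 = - \frac{77}{2}$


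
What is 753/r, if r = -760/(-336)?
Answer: 31626/95 ≈ 332.91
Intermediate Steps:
r = 95/42 (r = -760*(-1/336) = 95/42 ≈ 2.2619)
753/r = 753/(95/42) = 753*(42/95) = 31626/95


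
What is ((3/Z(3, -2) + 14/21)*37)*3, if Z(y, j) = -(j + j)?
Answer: 629/4 ≈ 157.25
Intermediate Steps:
Z(y, j) = -2*j
((3/Z(3, -2) + 14/21)*37)*3 = ((3/((-2*(-2))) + 14/21)*37)*3 = ((3/4 + 14*(1/21))*37)*3 = ((3*(1/4) + 2/3)*37)*3 = ((3/4 + 2/3)*37)*3 = ((17/12)*37)*3 = (629/12)*3 = 629/4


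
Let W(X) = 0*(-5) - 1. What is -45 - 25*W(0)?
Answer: -20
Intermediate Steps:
W(X) = -1 (W(X) = 0 - 1 = -1)
-45 - 25*W(0) = -45 - 25*(-1) = -45 + 25 = -20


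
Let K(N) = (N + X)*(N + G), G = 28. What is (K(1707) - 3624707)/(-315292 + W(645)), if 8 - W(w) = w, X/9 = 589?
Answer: -8534173/315929 ≈ -27.013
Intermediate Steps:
X = 5301 (X = 9*589 = 5301)
W(w) = 8 - w
K(N) = (28 + N)*(5301 + N) (K(N) = (N + 5301)*(N + 28) = (5301 + N)*(28 + N) = (28 + N)*(5301 + N))
(K(1707) - 3624707)/(-315292 + W(645)) = ((148428 + 1707² + 5329*1707) - 3624707)/(-315292 + (8 - 1*645)) = ((148428 + 2913849 + 9096603) - 3624707)/(-315292 + (8 - 645)) = (12158880 - 3624707)/(-315292 - 637) = 8534173/(-315929) = 8534173*(-1/315929) = -8534173/315929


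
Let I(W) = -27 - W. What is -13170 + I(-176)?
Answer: -13021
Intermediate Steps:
-13170 + I(-176) = -13170 + (-27 - 1*(-176)) = -13170 + (-27 + 176) = -13170 + 149 = -13021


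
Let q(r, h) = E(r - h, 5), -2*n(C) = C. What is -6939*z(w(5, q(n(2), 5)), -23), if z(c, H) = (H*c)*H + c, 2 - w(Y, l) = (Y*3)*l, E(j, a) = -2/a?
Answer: -29421360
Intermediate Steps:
n(C) = -C/2
q(r, h) = -⅖ (q(r, h) = -2/5 = -2*⅕ = -⅖)
w(Y, l) = 2 - 3*Y*l (w(Y, l) = 2 - Y*3*l = 2 - 3*Y*l)
z(c, H) = c + c*H² (z(c, H) = c*H² + c = c + c*H²)
-6939*z(w(5, q(n(2), 5)), -23) = -6939*(2 - 3*5*(-⅖))*(1 + (-23)²) = -6939*(2 + 6)*(1 + 529) = -55512*530 = -6939*4240 = -29421360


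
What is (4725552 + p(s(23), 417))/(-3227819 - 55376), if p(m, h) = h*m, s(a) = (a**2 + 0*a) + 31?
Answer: -4959072/3283195 ≈ -1.5104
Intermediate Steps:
s(a) = 31 + a**2 (s(a) = (a**2 + 0) + 31 = a**2 + 31 = 31 + a**2)
(4725552 + p(s(23), 417))/(-3227819 - 55376) = (4725552 + 417*(31 + 23**2))/(-3227819 - 55376) = (4725552 + 417*(31 + 529))/(-3283195) = (4725552 + 417*560)*(-1/3283195) = (4725552 + 233520)*(-1/3283195) = 4959072*(-1/3283195) = -4959072/3283195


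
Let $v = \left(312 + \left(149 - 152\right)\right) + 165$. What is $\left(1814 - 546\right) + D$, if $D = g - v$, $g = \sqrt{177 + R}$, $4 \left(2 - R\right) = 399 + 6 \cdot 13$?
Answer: $794 + \frac{\sqrt{239}}{2} \approx 801.73$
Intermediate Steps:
$R = - \frac{469}{4}$ ($R = 2 - \frac{399 + 6 \cdot 13}{4} = 2 - \frac{399 + 78}{4} = 2 - \frac{477}{4} = - \frac{469}{4} \approx -117.25$)
$g = \frac{\sqrt{239}}{2}$ ($g = \sqrt{177 - \frac{469}{4}} = \sqrt{\frac{239}{4}} = \frac{\sqrt{239}}{2} \approx 7.7298$)
$v = 474$ ($v = \left(312 + \left(149 - 152\right)\right) + 165 = \left(312 - 3\right) + 165 = 309 + 165 = 474$)
$D = -474 + \frac{\sqrt{239}}{2}$ ($D = \frac{\sqrt{239}}{2} - 474 = -474 + \frac{\sqrt{239}}{2} \approx -466.27$)
$\left(1814 - 546\right) + D = \left(1814 - 546\right) - \left(474 - \frac{\sqrt{239}}{2}\right) = 1268 - \left(474 - \frac{\sqrt{239}}{2}\right) = 794 + \frac{\sqrt{239}}{2}$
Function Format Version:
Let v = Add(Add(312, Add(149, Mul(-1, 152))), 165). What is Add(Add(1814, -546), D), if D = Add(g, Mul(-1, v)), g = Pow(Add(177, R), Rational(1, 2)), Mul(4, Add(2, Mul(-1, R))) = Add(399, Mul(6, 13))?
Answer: Add(794, Mul(Rational(1, 2), Pow(239, Rational(1, 2)))) ≈ 801.73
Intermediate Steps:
R = Rational(-469, 4) (R = Add(2, Mul(Rational(-1, 4), Add(399, Mul(6, 13)))) = Add(2, Mul(Rational(-1, 4), Add(399, 78))) = Add(2, Mul(Rational(-1, 4), 477)) = Add(2, Rational(-477, 4)) = Rational(-469, 4) ≈ -117.25)
g = Mul(Rational(1, 2), Pow(239, Rational(1, 2))) (g = Pow(Add(177, Rational(-469, 4)), Rational(1, 2)) = Pow(Rational(239, 4), Rational(1, 2)) = Mul(Rational(1, 2), Pow(239, Rational(1, 2))) ≈ 7.7298)
v = 474 (v = Add(Add(312, Add(149, -152)), 165) = Add(Add(312, -3), 165) = Add(309, 165) = 474)
D = Add(-474, Mul(Rational(1, 2), Pow(239, Rational(1, 2)))) (D = Add(Mul(Rational(1, 2), Pow(239, Rational(1, 2))), Mul(-1, 474)) = Add(Mul(Rational(1, 2), Pow(239, Rational(1, 2))), -474) = Add(-474, Mul(Rational(1, 2), Pow(239, Rational(1, 2)))) ≈ -466.27)
Add(Add(1814, -546), D) = Add(Add(1814, -546), Add(-474, Mul(Rational(1, 2), Pow(239, Rational(1, 2))))) = Add(1268, Add(-474, Mul(Rational(1, 2), Pow(239, Rational(1, 2))))) = Add(794, Mul(Rational(1, 2), Pow(239, Rational(1, 2))))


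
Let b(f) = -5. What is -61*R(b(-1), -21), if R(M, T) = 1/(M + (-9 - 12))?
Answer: 61/26 ≈ 2.3462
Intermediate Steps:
R(M, T) = 1/(-21 + M) (R(M, T) = 1/(M - 21) = 1/(-21 + M))
-61*R(b(-1), -21) = -61/(-21 - 5) = -61/(-26) = -61*(-1/26) = 61/26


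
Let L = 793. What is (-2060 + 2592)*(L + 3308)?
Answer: 2181732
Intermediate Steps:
(-2060 + 2592)*(L + 3308) = (-2060 + 2592)*(793 + 3308) = 532*4101 = 2181732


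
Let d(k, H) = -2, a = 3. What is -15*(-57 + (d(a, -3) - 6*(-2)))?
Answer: 705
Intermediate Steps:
-15*(-57 + (d(a, -3) - 6*(-2))) = -15*(-57 + (-2 - 6*(-2))) = -15*(-57 + (-2 + 12)) = -15*(-57 + 10) = -15*(-47) = 705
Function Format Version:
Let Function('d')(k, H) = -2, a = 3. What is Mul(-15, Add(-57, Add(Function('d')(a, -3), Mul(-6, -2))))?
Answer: 705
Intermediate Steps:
Mul(-15, Add(-57, Add(Function('d')(a, -3), Mul(-6, -2)))) = Mul(-15, Add(-57, Add(-2, Mul(-6, -2)))) = Mul(-15, Add(-57, Add(-2, 12))) = Mul(-15, Add(-57, 10)) = Mul(-15, -47) = 705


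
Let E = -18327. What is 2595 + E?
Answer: -15732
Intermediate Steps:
2595 + E = 2595 - 18327 = -15732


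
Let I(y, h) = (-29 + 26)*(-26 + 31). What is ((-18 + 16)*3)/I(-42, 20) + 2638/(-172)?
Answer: -6423/430 ≈ -14.937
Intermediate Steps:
I(y, h) = -15 (I(y, h) = -3*5 = -15)
((-18 + 16)*3)/I(-42, 20) + 2638/(-172) = ((-18 + 16)*3)/(-15) + 2638/(-172) = -2*3*(-1/15) + 2638*(-1/172) = -6*(-1/15) - 1319/86 = 2/5 - 1319/86 = -6423/430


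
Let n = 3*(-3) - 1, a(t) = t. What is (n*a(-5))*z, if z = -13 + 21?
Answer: 400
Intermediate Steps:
z = 8
n = -10 (n = -9 - 1 = -10)
(n*a(-5))*z = -10*(-5)*8 = 50*8 = 400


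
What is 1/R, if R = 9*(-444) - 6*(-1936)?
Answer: 1/7620 ≈ 0.00013123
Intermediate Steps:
R = 7620 (R = -3996 + 11616 = 7620)
1/R = 1/7620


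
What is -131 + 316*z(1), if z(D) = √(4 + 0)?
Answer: 501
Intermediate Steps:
z(D) = 2 (z(D) = √4 = 2)
-131 + 316*z(1) = -131 + 316*2 = -131 + 632 = 501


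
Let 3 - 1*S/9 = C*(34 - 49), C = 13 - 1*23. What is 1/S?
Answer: -1/1323 ≈ -0.00075586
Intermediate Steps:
C = -10 (C = 13 - 23 = -10)
S = -1323 (S = 27 - (-90)*(34 - 49) = 27 - (-90)*(-15) = 27 - 9*150 = 27 - 1350 = -1323)
1/S = 1/(-1323) = -1/1323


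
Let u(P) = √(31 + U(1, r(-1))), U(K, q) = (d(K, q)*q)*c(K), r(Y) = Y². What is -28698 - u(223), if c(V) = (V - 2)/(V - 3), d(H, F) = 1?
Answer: -28698 - 3*√14/2 ≈ -28704.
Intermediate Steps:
c(V) = (-2 + V)/(-3 + V)
U(K, q) = q*(-2 + K)/(-3 + K) (U(K, q) = (1*q)*((-2 + K)/(-3 + K)) = q*((-2 + K)/(-3 + K)) = q*(-2 + K)/(-3 + K))
u(P) = 3*√14/2 (u(P) = √(31 + (-1)²*(-2 + 1)/(-3 + 1)) = √(31 + 1*(-1)/(-2)) = √(31 + 1*(-½)*(-1)) = √(31 + ½) = √(63/2) = 3*√14/2)
-28698 - u(223) = -28698 - 3*√14/2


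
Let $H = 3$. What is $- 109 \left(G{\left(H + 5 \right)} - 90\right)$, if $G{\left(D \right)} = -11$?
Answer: $11009$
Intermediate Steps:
$- 109 \left(G{\left(H + 5 \right)} - 90\right) = - 109 \left(-11 - 90\right) = \left(-109\right) \left(-101\right) = 11009$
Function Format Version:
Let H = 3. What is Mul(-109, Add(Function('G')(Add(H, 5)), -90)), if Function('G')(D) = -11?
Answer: 11009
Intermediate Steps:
Mul(-109, Add(Function('G')(Add(H, 5)), -90)) = Mul(-109, Add(-11, -90)) = Mul(-109, -101) = 11009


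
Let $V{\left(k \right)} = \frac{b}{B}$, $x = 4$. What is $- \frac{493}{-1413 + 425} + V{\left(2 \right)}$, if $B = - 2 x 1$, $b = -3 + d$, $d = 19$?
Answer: $- \frac{1483}{988} \approx -1.501$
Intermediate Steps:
$b = 16$ ($b = -3 + 19 = 16$)
$B = -8$ ($B = \left(-2\right) 4 \cdot 1 = \left(-8\right) 1 = -8$)
$V{\left(k \right)} = -2$ ($V{\left(k \right)} = \frac{16}{-8} = 16 \left(- \frac{1}{8}\right) = -2$)
$- \frac{493}{-1413 + 425} + V{\left(2 \right)} = - \frac{493}{-1413 + 425} - 2 = - \frac{493}{-988} - 2 = \left(-493\right) \left(- \frac{1}{988}\right) - 2 = \frac{493}{988} - 2 = - \frac{1483}{988}$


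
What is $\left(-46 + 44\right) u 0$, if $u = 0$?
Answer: $0$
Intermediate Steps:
$\left(-46 + 44\right) u 0 = \left(-46 + 44\right) 0 \cdot 0 = \left(-2\right) 0 = 0$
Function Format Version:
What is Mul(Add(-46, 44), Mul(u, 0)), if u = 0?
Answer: 0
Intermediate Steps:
Mul(Add(-46, 44), Mul(u, 0)) = Mul(Add(-46, 44), Mul(0, 0)) = Mul(-2, 0) = 0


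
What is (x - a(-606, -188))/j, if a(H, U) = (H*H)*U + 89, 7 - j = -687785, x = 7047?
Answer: 34523663/343896 ≈ 100.39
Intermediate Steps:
j = 687792 (j = 7 - 1*(-687785) = 7 + 687785 = 687792)
a(H, U) = 89 + U*H**2 (a(H, U) = H**2*U + 89 = U*H**2 + 89 = 89 + U*H**2)
(x - a(-606, -188))/j = (7047 - (89 - 188*(-606)**2))/687792 = (7047 - (89 - 188*367236))*(1/687792) = (7047 - (89 - 69040368))*(1/687792) = (7047 - 1*(-69040279))*(1/687792) = (7047 + 69040279)*(1/687792) = 69047326*(1/687792) = 34523663/343896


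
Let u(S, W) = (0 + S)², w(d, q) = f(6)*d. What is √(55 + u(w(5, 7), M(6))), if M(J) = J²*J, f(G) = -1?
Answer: 4*√5 ≈ 8.9443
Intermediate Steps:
w(d, q) = -d
M(J) = J³
u(S, W) = S²
√(55 + u(w(5, 7), M(6))) = √(55 + (-1*5)²) = √(55 + (-5)²) = √(55 + 25) = √80 = 4*√5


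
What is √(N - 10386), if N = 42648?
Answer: √32262 ≈ 179.62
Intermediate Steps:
√(N - 10386) = √(42648 - 10386) = √32262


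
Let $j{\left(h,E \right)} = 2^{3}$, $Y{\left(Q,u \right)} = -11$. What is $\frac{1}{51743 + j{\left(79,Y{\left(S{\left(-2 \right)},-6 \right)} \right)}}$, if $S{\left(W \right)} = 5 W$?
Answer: $\frac{1}{51751} \approx 1.9323 \cdot 10^{-5}$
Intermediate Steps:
$j{\left(h,E \right)} = 8$
$\frac{1}{51743 + j{\left(79,Y{\left(S{\left(-2 \right)},-6 \right)} \right)}} = \frac{1}{51743 + 8} = \frac{1}{51751}$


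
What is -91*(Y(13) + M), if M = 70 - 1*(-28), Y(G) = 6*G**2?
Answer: -101192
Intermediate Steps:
M = 98 (M = 70 + 28 = 98)
-91*(Y(13) + M) = -91*(6*13**2 + 98) = -91*(6*169 + 98) = -91*(1014 + 98) = -91*1112 = -101192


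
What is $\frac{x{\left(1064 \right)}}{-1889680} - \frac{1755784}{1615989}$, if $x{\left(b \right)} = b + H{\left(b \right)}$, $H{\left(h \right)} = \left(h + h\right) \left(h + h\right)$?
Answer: $- \frac{1329676006649}{381712761690} \approx -3.4834$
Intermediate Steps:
$H{\left(h \right)} = 4 h^{2}$ ($H{\left(h \right)} = 2 h 2 h = 4 h^{2}$)
$x{\left(b \right)} = b + 4 b^{2}$
$\frac{x{\left(1064 \right)}}{-1889680} - \frac{1755784}{1615989} = \frac{1064 \left(1 + 4 \cdot 1064\right)}{-1889680} - \frac{1755784}{1615989} = 1064 \left(1 + 4256\right) \left(- \frac{1}{1889680}\right) - \frac{1755784}{1615989} = 1064 \cdot 4257 \left(- \frac{1}{1889680}\right) - \frac{1755784}{1615989} = 4529448 \left(- \frac{1}{1889680}\right) - \frac{1755784}{1615989} = - \frac{566181}{236210} - \frac{1755784}{1615989} = - \frac{1329676006649}{381712761690}$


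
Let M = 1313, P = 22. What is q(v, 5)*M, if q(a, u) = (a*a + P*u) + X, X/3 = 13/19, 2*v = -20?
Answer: 5290077/19 ≈ 2.7843e+5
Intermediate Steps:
v = -10 (v = (½)*(-20) = -10)
X = 39/19 (X = 3*(13/19) = 39/19 ≈ 2.0526)
q(a, u) = 39/19 + a² + 22*u (q(a, u) = (a*a + 22*u) + 39/19 = (a² + 22*u) + 39/19 = 39/19 + a² + 22*u)
q(v, 5)*M = (39/19 + (-10)² + 22*5)*1313 = (39/19 + 100 + 110)*1313 = (4029/19)*1313 = 5290077/19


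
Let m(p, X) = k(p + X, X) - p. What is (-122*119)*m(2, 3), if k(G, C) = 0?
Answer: 29036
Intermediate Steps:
m(p, X) = -p (m(p, X) = 0 - p = -p)
(-122*119)*m(2, 3) = (-122*119)*(-1*2) = -14518*(-2) = 29036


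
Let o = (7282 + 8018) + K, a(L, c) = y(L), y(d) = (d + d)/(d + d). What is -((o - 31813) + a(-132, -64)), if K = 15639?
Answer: 873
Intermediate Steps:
y(d) = 1 (y(d) = (2*d)/((2*d)) = (2*d)*(1/(2*d)) = 1)
a(L, c) = 1
o = 30939 (o = (7282 + 8018) + 15639 = 15300 + 15639 = 30939)
-((o - 31813) + a(-132, -64)) = -((30939 - 31813) + 1) = -(-874 + 1) = -1*(-873) = 873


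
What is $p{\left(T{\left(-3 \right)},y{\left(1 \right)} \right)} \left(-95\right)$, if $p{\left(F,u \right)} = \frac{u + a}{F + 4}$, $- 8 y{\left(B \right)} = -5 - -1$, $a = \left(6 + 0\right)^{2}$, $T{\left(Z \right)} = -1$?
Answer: $- \frac{6935}{6} \approx -1155.8$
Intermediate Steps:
$a = 36$ ($a = 6^{2} = 36$)
$y{\left(B \right)} = \frac{1}{2}$ ($y{\left(B \right)} = - \frac{-5 - -1}{8} = - \frac{-5 + 1}{8} = \left(- \frac{1}{8}\right) \left(-4\right) = \frac{1}{2}$)
$p{\left(F,u \right)} = \frac{36 + u}{4 + F}$ ($p{\left(F,u \right)} = \frac{u + 36}{F + 4} = \frac{36 + u}{4 + F}$)
$p{\left(T{\left(-3 \right)},y{\left(1 \right)} \right)} \left(-95\right) = \frac{36 + \frac{1}{2}}{4 - 1} \left(-95\right) = \frac{1}{3} \cdot \frac{73}{2} \left(-95\right) = \frac{73}{6} \left(-95\right) = - \frac{6935}{6}$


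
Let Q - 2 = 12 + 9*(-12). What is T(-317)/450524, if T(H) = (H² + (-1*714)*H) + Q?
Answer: 326733/450524 ≈ 0.72523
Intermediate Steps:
Q = -94 (Q = 2 + (12 + 9*(-12)) = 2 + (12 - 108) = 2 - 96 = -94)
T(H) = -94 + H² - 714*H (T(H) = (H² + (-1*714)*H) - 94 = (H² - 714*H) - 94 = -94 + H² - 714*H)
T(-317)/450524 = (-94 + (-317)² - 714*(-317))/450524 = (-94 + 100489 + 226338)*(1/450524) = 326733*(1/450524) = 326733/450524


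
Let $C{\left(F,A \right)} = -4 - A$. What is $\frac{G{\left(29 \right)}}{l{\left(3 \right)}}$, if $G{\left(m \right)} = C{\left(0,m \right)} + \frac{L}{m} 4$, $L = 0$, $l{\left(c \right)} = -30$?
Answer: $\frac{11}{10} \approx 1.1$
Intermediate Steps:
$G{\left(m \right)} = -4 - m$ ($G{\left(m \right)} = \left(-4 - m\right) + \frac{0}{m} 4 = \left(-4 - m\right) + 0 \cdot 4 = \left(-4 - m\right) + 0 = -4 - m$)
$\frac{G{\left(29 \right)}}{l{\left(3 \right)}} = \frac{-4 - 29}{-30} = \left(-4 - 29\right) \left(- \frac{1}{30}\right) = \left(-33\right) \left(- \frac{1}{30}\right) = \frac{11}{10}$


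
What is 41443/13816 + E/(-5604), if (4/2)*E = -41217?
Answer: 21540567/3226036 ≈ 6.6771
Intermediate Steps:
E = -41217/2 (E = (½)*(-41217) = -41217/2 ≈ -20609.)
41443/13816 + E/(-5604) = 41443/13816 - 41217/2/(-5604) = 41443*(1/13816) - 41217/2*(-1/5604) = 41443/13816 + 13739/3736 = 21540567/3226036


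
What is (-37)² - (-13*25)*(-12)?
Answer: -2531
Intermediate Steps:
(-37)² - (-13*25)*(-12) = 1369 - (-325)*(-12) = 1369 - 1*3900 = 1369 - 3900 = -2531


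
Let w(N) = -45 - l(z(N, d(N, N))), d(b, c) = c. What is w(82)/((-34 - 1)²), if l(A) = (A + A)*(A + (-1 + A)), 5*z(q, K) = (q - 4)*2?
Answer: -96909/30625 ≈ -3.1644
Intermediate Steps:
z(q, K) = -8/5 + 2*q/5 (z(q, K) = ((q - 4)*2)/5 = ((-4 + q)*2)/5 = (-8 + 2*q)/5 = -8/5 + 2*q/5)
l(A) = 2*A*(-1 + 2*A) (l(A) = (2*A)*(-1 + 2*A) = 2*A*(-1 + 2*A))
w(N) = -45 - 2*(-21/5 + 4*N/5)*(-8/5 + 2*N/5) (w(N) = -45 - 2*(-8/5 + 2*N/5)*(-1 + 2*(-8/5 + 2*N/5)) = -45 - 2*(-8/5 + 2*N/5)*(-1 + (-16/5 + 4*N/5)) = -45 - 2*(-8/5 + 2*N/5)*(-21/5 + 4*N/5) = -45 - 2*(-21/5 + 4*N/5)*(-8/5 + 2*N/5))
w(82)/((-34 - 1)²) = (-1461/25 - 16/25*82² + (148/25)*82)/((-34 - 1)²) = (-1461/25 - 16/25*6724 + 12136/25)/((-35)²) = (-1461/25 - 107584/25 + 12136/25)/1225 = -96909/25*1/1225 = -96909/30625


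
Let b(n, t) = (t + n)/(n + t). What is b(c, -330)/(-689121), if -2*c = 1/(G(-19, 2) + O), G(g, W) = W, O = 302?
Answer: -1/689121 ≈ -1.4511e-6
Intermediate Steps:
c = -1/608 (c = -1/(2*(2 + 302)) = -½/304 = -½*1/304 = -1/608 ≈ -0.0016447)
b(n, t) = 1 (b(n, t) = (n + t)/(n + t) = 1)
b(c, -330)/(-689121) = 1/(-689121) = 1*(-1/689121) = -1/689121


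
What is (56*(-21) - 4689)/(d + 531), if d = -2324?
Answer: 5865/1793 ≈ 3.2711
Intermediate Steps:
(56*(-21) - 4689)/(d + 531) = (56*(-21) - 4689)/(-2324 + 531) = (-1176 - 4689)/(-1793) = -5865*(-1/1793) = 5865/1793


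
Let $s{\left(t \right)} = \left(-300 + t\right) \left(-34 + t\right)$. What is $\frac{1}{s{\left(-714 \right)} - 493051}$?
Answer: $\frac{1}{265421} \approx 3.7676 \cdot 10^{-6}$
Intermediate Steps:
$\frac{1}{s{\left(-714 \right)} - 493051} = \frac{1}{\left(10200 + \left(-714\right)^{2} - -238476\right) - 493051} = \frac{1}{\left(10200 + 509796 + 238476\right) - 493051} = \frac{1}{758472 - 493051} = \frac{1}{265421}$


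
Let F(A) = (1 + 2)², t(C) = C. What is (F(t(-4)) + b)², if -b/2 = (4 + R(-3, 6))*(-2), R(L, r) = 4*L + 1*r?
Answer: 1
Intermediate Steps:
R(L, r) = r + 4*L (R(L, r) = 4*L + r = r + 4*L)
b = -8 (b = -2*(4 + (6 + 4*(-3)))*(-2) = -2*(4 + (6 - 12))*(-2) = -2*(4 - 6)*(-2) = -(-4)*(-2) = -2*4 = -8)
F(A) = 9 (F(A) = 3² = 9)
(F(t(-4)) + b)² = (9 - 8)² = 1² = 1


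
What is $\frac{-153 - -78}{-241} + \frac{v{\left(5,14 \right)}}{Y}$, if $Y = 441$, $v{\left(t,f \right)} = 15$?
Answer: $\frac{12230}{35427} \approx 0.34522$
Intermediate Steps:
$\frac{-153 - -78}{-241} + \frac{v{\left(5,14 \right)}}{Y} = \frac{-153 - -78}{-241} + \frac{15}{441} = \left(-153 + 78\right) \left(- \frac{1}{241}\right) + 15 \cdot \frac{1}{441} = \left(-75\right) \left(- \frac{1}{241}\right) + \frac{5}{147} = \frac{75}{241} + \frac{5}{147} = \frac{12230}{35427}$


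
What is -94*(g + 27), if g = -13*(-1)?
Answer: -3760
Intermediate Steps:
g = 13
-94*(g + 27) = -94*(13 + 27) = -94*40 = -1*3760 = -3760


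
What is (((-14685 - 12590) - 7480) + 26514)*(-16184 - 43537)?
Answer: 492160761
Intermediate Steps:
(((-14685 - 12590) - 7480) + 26514)*(-16184 - 43537) = ((-27275 - 7480) + 26514)*(-59721) = (-34755 + 26514)*(-59721) = -8241*(-59721) = 492160761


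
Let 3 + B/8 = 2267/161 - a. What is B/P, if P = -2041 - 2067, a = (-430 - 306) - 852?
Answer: -39608/12719 ≈ -3.1141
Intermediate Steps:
a = -1588 (a = -736 - 852 = -1588)
P = -4108
B = 2059616/161 (B = -24 + 8*(2267/161 - 1*(-1588)) = -24 + 8*(2267*(1/161) + 1588) = -24 + 8*(2267/161 + 1588) = -24 + 8*(257935/161) = -24 + 2063480/161 = 2059616/161 ≈ 12793.)
B/P = (2059616/161)/(-4108) = (2059616/161)*(-1/4108) = -39608/12719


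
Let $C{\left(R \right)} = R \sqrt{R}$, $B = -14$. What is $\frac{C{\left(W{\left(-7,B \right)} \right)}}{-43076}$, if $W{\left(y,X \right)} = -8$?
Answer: $\frac{4 i \sqrt{2}}{10769} \approx 0.00052529 i$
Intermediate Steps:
$C{\left(R \right)} = R^{\frac{3}{2}}$
$\frac{C{\left(W{\left(-7,B \right)} \right)}}{-43076} = \frac{\left(-8\right)^{\frac{3}{2}}}{-43076} = - 16 i \sqrt{2} \left(- \frac{1}{43076}\right) = \frac{4 i \sqrt{2}}{10769}$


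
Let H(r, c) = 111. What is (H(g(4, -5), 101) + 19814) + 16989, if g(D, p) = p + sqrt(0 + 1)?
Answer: 36914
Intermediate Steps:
g(D, p) = 1 + p (g(D, p) = p + sqrt(1) = p + 1 = 1 + p)
(H(g(4, -5), 101) + 19814) + 16989 = (111 + 19814) + 16989 = 19925 + 16989 = 36914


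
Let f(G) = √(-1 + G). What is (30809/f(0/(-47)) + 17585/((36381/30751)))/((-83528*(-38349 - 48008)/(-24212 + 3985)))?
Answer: -10937878388045/262424429531976 + 623173643*I/7213227496 ≈ -0.04168 + 0.086393*I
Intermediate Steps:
(30809/f(0/(-47)) + 17585/((36381/30751)))/((-83528*(-38349 - 48008)/(-24212 + 3985))) = (30809/(√(-1 + 0/(-47))) + 17585/((36381/30751)))/((-83528*(-38349 - 48008)/(-24212 + 3985))) = (30809/(√(-1 + 0*(-1/47))) + 17585/((36381*(1/30751))))/((-83528/((-20227/(-86357))))) = (30809/(√(-1 + 0)) + 17585/(36381/30751))/((-83528/((-20227*(-1/86357))))) = (30809/(√(-1)) + 17585*(30751/36381))/((-83528/20227/86357)) = (30809/I + 540756335/36381)/((-83528*86357/20227)) = (30809*(-I) + 540756335/36381)/(-7213227496/20227) = (-30809*I + 540756335/36381)*(-20227/7213227496) = (540756335/36381 - 30809*I)*(-20227/7213227496) = -10937878388045/262424429531976 + 623173643*I/7213227496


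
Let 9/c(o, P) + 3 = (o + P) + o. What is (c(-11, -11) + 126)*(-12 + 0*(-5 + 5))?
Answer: -1509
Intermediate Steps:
c(o, P) = 9/(-3 + P + 2*o) (c(o, P) = 9/(-3 + ((o + P) + o)) = 9/(-3 + ((P + o) + o)) = 9/(-3 + (P + 2*o)) = 9/(-3 + P + 2*o))
(c(-11, -11) + 126)*(-12 + 0*(-5 + 5)) = (9/(-3 - 11 + 2*(-11)) + 126)*(-12 + 0*(-5 + 5)) = (9/(-3 - 11 - 22) + 126)*(-12 + 0*0) = (9/(-36) + 126)*(-12 + 0) = (9*(-1/36) + 126)*(-12) = (-¼ + 126)*(-12) = (503/4)*(-12) = -1509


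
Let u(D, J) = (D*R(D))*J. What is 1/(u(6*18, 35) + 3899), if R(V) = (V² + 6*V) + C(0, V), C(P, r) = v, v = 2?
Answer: 1/46550819 ≈ 2.1482e-8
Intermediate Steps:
C(P, r) = 2
R(V) = 2 + V² + 6*V (R(V) = (V² + 6*V) + 2 = 2 + V² + 6*V)
u(D, J) = D*J*(2 + D² + 6*D) (u(D, J) = (D*(2 + D² + 6*D))*J = D*J*(2 + D² + 6*D))
1/(u(6*18, 35) + 3899) = 1/((6*18)*35*(2 + (6*18)² + 6*(6*18)) + 3899) = 1/(108*35*(2 + 108² + 6*108) + 3899) = 1/(108*35*(2 + 11664 + 648) + 3899) = 1/(108*35*12314 + 3899) = 1/(46546920 + 3899) = 1/46550819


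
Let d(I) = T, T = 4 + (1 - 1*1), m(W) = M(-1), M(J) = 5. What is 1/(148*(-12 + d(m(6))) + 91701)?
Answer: 1/90517 ≈ 1.1048e-5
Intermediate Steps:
m(W) = 5
T = 4 (T = 4 + (1 - 1) = 4 + 0 = 4)
d(I) = 4
1/(148*(-12 + d(m(6))) + 91701) = 1/(148*(-12 + 4) + 91701) = 1/(148*(-8) + 91701) = 1/(-1184 + 91701) = 1/90517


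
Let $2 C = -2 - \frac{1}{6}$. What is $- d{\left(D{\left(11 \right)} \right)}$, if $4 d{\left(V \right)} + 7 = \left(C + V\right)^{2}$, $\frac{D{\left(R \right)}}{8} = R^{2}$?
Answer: $- \frac{134628601}{576} \approx -2.3373 \cdot 10^{5}$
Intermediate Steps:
$C = - \frac{13}{12}$ ($C = \frac{-2 - \frac{1}{6}}{2} = \frac{1}{2} \left(- \frac{13}{6}\right) = - \frac{13}{12} \approx -1.0833$)
$D{\left(R \right)} = 8 R^{2}$
$d{\left(V \right)} = - \frac{7}{4} + \frac{\left(- \frac{13}{12} + V\right)^{2}}{4}$
$- d{\left(D{\left(11 \right)} \right)} = - (- \frac{7}{4} + \frac{\left(-13 + 12 \cdot 8 \cdot 11^{2}\right)^{2}}{576}) = - (- \frac{7}{4} + \frac{\left(-13 + 12 \cdot 8 \cdot 121\right)^{2}}{576}) = - (- \frac{7}{4} + \frac{\left(-13 + 12 \cdot 968\right)^{2}}{576}) = - (- \frac{7}{4} + \frac{\left(-13 + 11616\right)^{2}}{576}) = - (- \frac{7}{4} + \frac{11603^{2}}{576}) = - (- \frac{7}{4} + \frac{1}{576} \cdot 134629609) = - (- \frac{7}{4} + \frac{134629609}{576}) = \left(-1\right) \frac{134628601}{576} = - \frac{134628601}{576}$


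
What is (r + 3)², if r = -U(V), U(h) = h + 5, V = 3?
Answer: 25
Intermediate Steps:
U(h) = 5 + h
r = -8 (r = -(5 + 3) = -1*8 = -8)
(r + 3)² = (-8 + 3)² = (-5)² = 25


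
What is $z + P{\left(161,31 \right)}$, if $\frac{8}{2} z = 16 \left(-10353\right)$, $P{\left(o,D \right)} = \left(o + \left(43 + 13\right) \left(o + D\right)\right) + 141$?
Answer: $-30358$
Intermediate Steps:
$P{\left(o,D \right)} = 141 + 56 D + 57 o$ ($P{\left(o,D \right)} = \left(o + 56 \left(D + o\right)\right) + 141 = \left(o + \left(56 D + 56 o\right)\right) + 141 = \left(56 D + 57 o\right) + 141 = 141 + 56 D + 57 o$)
$z = -41412$ ($z = \frac{16 \left(-10353\right)}{4} = \frac{1}{4} \left(-165648\right) = -41412$)
$z + P{\left(161,31 \right)} = -41412 + \left(141 + 56 \cdot 31 + 57 \cdot 161\right) = -41412 + \left(141 + 1736 + 9177\right) = -41412 + 11054 = -30358$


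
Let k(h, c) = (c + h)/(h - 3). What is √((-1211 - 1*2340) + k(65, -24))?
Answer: I*√13647502/62 ≈ 59.585*I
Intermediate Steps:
k(h, c) = (c + h)/(-3 + h)
√((-1211 - 1*2340) + k(65, -24)) = √((-1211 - 1*2340) + (-24 + 65)/(-3 + 65)) = √((-1211 - 2340) + 41/62) = √(-3551 + (1/62)*41) = √(-3551 + 41/62) = √(-220121/62) = I*√13647502/62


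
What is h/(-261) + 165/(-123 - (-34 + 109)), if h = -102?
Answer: -77/174 ≈ -0.44253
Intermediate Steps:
h/(-261) + 165/(-123 - (-34 + 109)) = -102/(-261) + 165/(-123 - (-34 + 109)) = -102*(-1/261) + 165/(-123 - 1*75) = 34/87 + 165/(-123 - 75) = 34/87 + 165/(-198) = 34/87 + 165*(-1/198) = 34/87 - 5/6 = -77/174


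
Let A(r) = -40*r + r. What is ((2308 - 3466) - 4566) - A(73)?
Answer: -2877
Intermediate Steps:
A(r) = -39*r
((2308 - 3466) - 4566) - A(73) = ((2308 - 3466) - 4566) - (-39)*73 = (-1158 - 4566) - 1*(-2847) = -5724 + 2847 = -2877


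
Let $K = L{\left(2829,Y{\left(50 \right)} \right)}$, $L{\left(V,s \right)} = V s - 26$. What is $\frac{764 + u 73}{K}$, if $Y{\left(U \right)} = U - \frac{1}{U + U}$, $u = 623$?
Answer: $\frac{4624300}{14139571} \approx 0.32705$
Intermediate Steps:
$Y{\left(U \right)} = U - \frac{1}{2 U}$
$L{\left(V,s \right)} = -26 + V s$
$K = \frac{14139571}{100}$ ($K = -26 + 2829 \left(50 - \frac{1}{2 \cdot 50}\right) = -26 + 2829 \left(50 - \frac{1}{100}\right) = -26 + 2829 \cdot \frac{4999}{100} = -26 + \frac{14142171}{100} = \frac{14139571}{100} \approx 1.414 \cdot 10^{5}$)
$\frac{764 + u 73}{K} = \frac{764 + 623 \cdot 73}{\frac{14139571}{100}} = \left(764 + 45479\right) \frac{100}{14139571} = 46243 \cdot \frac{100}{14139571} = \frac{4624300}{14139571}$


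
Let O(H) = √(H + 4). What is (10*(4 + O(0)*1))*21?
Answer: 1260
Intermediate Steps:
O(H) = √(4 + H)
(10*(4 + O(0)*1))*21 = (10*(4 + √(4 + 0)*1))*21 = (10*(4 + √4*1))*21 = (10*(4 + 2*1))*21 = (10*(4 + 2))*21 = (10*6)*21 = 60*21 = 1260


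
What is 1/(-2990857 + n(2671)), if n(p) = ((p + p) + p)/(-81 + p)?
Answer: -2590/7746311617 ≈ -3.3435e-7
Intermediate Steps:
n(p) = 3*p/(-81 + p) (n(p) = (2*p + p)/(-81 + p) = (3*p)/(-81 + p) = 3*p/(-81 + p))
1/(-2990857 + n(2671)) = 1/(-2990857 + 3*2671/(-81 + 2671)) = 1/(-2990857 + 3*2671/2590) = 1/(-2990857 + 3*2671*(1/2590)) = 1/(-2990857 + 8013/2590) = 1/(-7746311617/2590) = -2590/7746311617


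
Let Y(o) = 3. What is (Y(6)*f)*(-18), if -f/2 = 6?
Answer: 648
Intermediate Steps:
f = -12 (f = -2*6 = -12)
(Y(6)*f)*(-18) = (3*(-12))*(-18) = -36*(-18) = 648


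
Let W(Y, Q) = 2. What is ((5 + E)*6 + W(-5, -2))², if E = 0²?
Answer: 1024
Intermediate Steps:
E = 0
((5 + E)*6 + W(-5, -2))² = ((5 + 0)*6 + 2)² = (5*6 + 2)² = (30 + 2)² = 32² = 1024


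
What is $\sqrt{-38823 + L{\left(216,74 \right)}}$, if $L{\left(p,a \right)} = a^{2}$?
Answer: $i \sqrt{33347} \approx 182.61 i$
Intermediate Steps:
$\sqrt{-38823 + L{\left(216,74 \right)}} = \sqrt{-38823 + 74^{2}} = \sqrt{-38823 + 5476} = \sqrt{-33347} = i \sqrt{33347}$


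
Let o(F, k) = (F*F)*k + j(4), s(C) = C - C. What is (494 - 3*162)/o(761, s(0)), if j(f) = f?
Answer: 2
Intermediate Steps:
s(C) = 0
o(F, k) = 4 + k*F² (o(F, k) = (F*F)*k + 4 = F²*k + 4 = k*F² + 4 = 4 + k*F²)
(494 - 3*162)/o(761, s(0)) = (494 - 3*162)/(4 + 0*761²) = (494 - 486)/(4 + 0*579121) = 8/(4 + 0) = 8/4 = 8*(¼) = 2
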